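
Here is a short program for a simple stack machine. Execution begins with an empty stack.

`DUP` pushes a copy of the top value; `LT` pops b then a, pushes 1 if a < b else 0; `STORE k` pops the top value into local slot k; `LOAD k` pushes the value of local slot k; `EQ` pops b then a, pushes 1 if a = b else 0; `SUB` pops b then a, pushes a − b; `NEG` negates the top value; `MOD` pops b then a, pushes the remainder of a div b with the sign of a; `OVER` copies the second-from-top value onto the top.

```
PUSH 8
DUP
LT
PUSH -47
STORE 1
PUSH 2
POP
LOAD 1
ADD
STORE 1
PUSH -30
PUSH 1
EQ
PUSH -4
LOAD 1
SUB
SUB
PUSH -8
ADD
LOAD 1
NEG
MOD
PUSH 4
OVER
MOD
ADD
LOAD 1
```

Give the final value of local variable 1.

PUSH 8    [8]
DUP       [8, 8]
LT        [0]
PUSH -47  [0, -47]
STORE 1   [0]
PUSH 2    [0, 2]
POP       [0]
LOAD 1    [0, -47]
ADD       [-47]
STORE 1   []
PUSH -30  [-30]
PUSH 1    [-30, 1]
EQ        [0]
PUSH -4   [0, -4]
LOAD 1    [0, -4, -47]
SUB       [0, 43]
SUB       [-43]
PUSH -8   [-43, -8]
ADD       [-51]
LOAD 1    [-51, -47]
NEG       [-51, 47]
MOD       [-4]
PUSH 4    [-4, 4]
OVER      [-4, 4, -4]
MOD       [-4, 0]
ADD       [-4]
LOAD 1    [-4, -47]

-47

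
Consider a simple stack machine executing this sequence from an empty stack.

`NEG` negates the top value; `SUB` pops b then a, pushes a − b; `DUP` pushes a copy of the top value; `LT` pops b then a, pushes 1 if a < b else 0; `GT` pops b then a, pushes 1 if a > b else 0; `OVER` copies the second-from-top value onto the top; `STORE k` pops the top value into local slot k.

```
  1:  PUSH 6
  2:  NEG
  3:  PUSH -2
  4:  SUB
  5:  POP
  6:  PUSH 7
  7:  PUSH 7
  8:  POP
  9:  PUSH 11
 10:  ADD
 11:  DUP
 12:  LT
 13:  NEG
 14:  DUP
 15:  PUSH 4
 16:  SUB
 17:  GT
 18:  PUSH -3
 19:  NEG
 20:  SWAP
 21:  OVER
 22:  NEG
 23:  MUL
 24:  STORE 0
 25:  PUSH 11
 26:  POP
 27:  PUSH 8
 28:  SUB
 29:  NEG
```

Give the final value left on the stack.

5

PUSH 6   [6]
NEG      [-6]
PUSH -2  [-6, -2]
SUB      [-4]
POP      []
PUSH 7   [7]
PUSH 7   [7, 7]
POP      [7]
PUSH 11  [7, 11]
ADD      [18]
DUP      [18, 18]
LT       [0]
NEG      [0]
DUP      [0, 0]
PUSH 4   [0, 0, 4]
SUB      [0, -4]
GT       [1]
PUSH -3  [1, -3]
NEG      [1, 3]
SWAP     [3, 1]
OVER     [3, 1, 3]
NEG      [3, 1, -3]
MUL      [3, -3]
STORE 0  [3]
PUSH 11  [3, 11]
POP      [3]
PUSH 8   [3, 8]
SUB      [-5]
NEG      [5]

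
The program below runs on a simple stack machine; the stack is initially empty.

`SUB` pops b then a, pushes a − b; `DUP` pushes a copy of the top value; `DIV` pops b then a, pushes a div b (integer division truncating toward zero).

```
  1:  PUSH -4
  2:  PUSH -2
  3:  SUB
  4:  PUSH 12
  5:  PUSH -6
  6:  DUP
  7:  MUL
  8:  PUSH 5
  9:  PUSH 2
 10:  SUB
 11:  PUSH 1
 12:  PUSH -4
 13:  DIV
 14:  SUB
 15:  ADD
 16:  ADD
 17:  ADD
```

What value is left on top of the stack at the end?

PUSH -4  -4
PUSH -2  -4 -2
SUB      -2
PUSH 12  -2 12
PUSH -6  -2 12 -6
DUP      -2 12 -6 -6
MUL      -2 12 36
PUSH 5   -2 12 36 5
PUSH 2   -2 12 36 5 2
SUB      -2 12 36 3
PUSH 1   -2 12 36 3 1
PUSH -4  -2 12 36 3 1 -4
DIV      -2 12 36 3 0
SUB      -2 12 36 3
ADD      -2 12 39
ADD      -2 51
ADD      49

49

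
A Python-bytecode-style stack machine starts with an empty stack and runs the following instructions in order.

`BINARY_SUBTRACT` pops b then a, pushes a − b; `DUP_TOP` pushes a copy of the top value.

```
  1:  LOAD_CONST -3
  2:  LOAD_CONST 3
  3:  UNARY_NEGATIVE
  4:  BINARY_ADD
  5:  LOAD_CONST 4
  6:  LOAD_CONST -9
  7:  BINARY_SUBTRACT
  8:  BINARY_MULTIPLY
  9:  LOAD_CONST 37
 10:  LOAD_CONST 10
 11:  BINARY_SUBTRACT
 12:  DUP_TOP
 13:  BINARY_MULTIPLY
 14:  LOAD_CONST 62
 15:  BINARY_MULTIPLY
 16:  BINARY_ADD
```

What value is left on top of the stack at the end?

LOAD_CONST -3   : [-3]
LOAD_CONST 3    : [-3, 3]
UNARY_NEGATIVE  : [-3, -3]
BINARY_ADD      : [-6]
LOAD_CONST 4    : [-6, 4]
LOAD_CONST -9   : [-6, 4, -9]
BINARY_SUBTRACT : [-6, 13]
BINARY_MULTIPLY : [-78]
LOAD_CONST 37   : [-78, 37]
LOAD_CONST 10   : [-78, 37, 10]
BINARY_SUBTRACT : [-78, 27]
DUP_TOP         : [-78, 27, 27]
BINARY_MULTIPLY : [-78, 729]
LOAD_CONST 62   : [-78, 729, 62]
BINARY_MULTIPLY : [-78, 45198]
BINARY_ADD      : [45120]

45120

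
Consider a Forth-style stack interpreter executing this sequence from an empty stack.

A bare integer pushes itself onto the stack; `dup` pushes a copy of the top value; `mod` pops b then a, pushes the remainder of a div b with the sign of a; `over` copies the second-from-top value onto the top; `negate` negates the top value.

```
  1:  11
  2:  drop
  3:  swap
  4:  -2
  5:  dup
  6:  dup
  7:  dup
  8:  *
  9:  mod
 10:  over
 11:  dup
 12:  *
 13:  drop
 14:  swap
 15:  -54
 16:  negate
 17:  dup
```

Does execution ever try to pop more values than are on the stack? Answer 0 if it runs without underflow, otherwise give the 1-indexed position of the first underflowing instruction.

11   : 11
drop : (empty)
swap  — needs 2 operands, stack has 0 → underflow

3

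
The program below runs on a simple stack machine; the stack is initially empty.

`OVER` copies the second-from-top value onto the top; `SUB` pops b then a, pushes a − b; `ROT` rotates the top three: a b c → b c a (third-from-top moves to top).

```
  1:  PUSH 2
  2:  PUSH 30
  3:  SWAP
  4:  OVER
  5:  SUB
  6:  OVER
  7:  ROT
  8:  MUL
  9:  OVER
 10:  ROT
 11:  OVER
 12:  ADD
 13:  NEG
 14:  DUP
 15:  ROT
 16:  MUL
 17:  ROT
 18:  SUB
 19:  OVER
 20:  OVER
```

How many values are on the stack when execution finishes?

PUSH 2  -> 2
PUSH 30 -> 2 30
SWAP    -> 30 2
OVER    -> 30 2 30
SUB     -> 30 -28
OVER    -> 30 -28 30
ROT     -> -28 30 30
MUL     -> -28 900
OVER    -> -28 900 -28
ROT     -> 900 -28 -28
OVER    -> 900 -28 -28 -28
ADD     -> 900 -28 -56
NEG     -> 900 -28 56
DUP     -> 900 -28 56 56
ROT     -> 900 56 56 -28
MUL     -> 900 56 -1568
ROT     -> 56 -1568 900
SUB     -> 56 -2468
OVER    -> 56 -2468 56
OVER    -> 56 -2468 56 -2468

4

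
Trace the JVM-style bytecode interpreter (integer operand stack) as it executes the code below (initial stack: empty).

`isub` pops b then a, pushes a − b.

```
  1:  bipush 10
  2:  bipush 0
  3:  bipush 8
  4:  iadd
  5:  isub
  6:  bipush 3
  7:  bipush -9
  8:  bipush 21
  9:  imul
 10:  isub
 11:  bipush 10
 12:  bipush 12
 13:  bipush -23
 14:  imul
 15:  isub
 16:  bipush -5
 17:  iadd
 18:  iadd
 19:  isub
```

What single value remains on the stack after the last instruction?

-471

bipush 10  : [10]
bipush 0   : [10, 0]
bipush 8   : [10, 0, 8]
iadd       : [10, 8]
isub       : [2]
bipush 3   : [2, 3]
bipush -9  : [2, 3, -9]
bipush 21  : [2, 3, -9, 21]
imul       : [2, 3, -189]
isub       : [2, 192]
bipush 10  : [2, 192, 10]
bipush 12  : [2, 192, 10, 12]
bipush -23 : [2, 192, 10, 12, -23]
imul       : [2, 192, 10, -276]
isub       : [2, 192, 286]
bipush -5  : [2, 192, 286, -5]
iadd       : [2, 192, 281]
iadd       : [2, 473]
isub       : [-471]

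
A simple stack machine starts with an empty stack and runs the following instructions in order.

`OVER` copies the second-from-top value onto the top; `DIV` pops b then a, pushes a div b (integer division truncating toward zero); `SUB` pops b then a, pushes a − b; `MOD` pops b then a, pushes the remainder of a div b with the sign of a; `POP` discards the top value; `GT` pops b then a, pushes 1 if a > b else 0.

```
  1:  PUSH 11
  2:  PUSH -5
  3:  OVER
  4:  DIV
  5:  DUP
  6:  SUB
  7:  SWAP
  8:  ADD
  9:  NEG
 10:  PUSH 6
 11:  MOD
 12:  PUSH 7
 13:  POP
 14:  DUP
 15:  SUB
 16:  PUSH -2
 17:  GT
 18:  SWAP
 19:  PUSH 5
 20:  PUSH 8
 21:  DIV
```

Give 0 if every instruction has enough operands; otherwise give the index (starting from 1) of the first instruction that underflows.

PUSH 11 : 11
PUSH -5 : 11 -5
OVER    : 11 -5 11
DIV     : 11 0
DUP     : 11 0 0
SUB     : 11 0
SWAP    : 0 11
ADD     : 11
NEG     : -11
PUSH 6  : -11 6
MOD     : -5
PUSH 7  : -5 7
POP     : -5
DUP     : -5 -5
SUB     : 0
PUSH -2 : 0 -2
GT      : 1
SWAP  — needs 2 operands, stack has 1 → underflow

18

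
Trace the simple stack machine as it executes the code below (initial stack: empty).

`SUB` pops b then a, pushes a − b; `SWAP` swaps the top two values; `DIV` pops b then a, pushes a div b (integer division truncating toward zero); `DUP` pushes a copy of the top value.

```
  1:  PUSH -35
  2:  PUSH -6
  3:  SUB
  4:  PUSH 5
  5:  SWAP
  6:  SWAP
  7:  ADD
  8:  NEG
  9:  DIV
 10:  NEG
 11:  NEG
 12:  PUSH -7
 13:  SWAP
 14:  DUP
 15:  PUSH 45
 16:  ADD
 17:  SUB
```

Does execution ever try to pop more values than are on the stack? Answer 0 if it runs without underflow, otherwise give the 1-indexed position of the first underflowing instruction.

9

PUSH -35 → [-35]
PUSH -6  → [-35, -6]
SUB      → [-29]
PUSH 5   → [-29, 5]
SWAP     → [5, -29]
SWAP     → [-29, 5]
ADD      → [-24]
NEG      → [24]
DIV  — needs 2 operands, stack has 1 → underflow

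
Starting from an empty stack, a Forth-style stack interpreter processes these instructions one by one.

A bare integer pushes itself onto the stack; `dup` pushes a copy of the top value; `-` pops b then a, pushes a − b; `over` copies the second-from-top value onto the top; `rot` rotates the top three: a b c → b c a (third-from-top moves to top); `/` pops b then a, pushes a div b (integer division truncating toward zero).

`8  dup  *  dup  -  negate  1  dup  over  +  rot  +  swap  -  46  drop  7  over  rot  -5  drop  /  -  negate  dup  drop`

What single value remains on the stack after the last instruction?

8      → [8]
dup    → [8, 8]
*      → [64]
dup    → [64, 64]
-      → [0]
negate → [0]
1      → [0, 1]
dup    → [0, 1, 1]
over   → [0, 1, 1, 1]
+      → [0, 1, 2]
rot    → [1, 2, 0]
+      → [1, 2]
swap   → [2, 1]
-      → [1]
46     → [1, 46]
drop   → [1]
7      → [1, 7]
over   → [1, 7, 1]
rot    → [7, 1, 1]
-5     → [7, 1, 1, -5]
drop   → [7, 1, 1]
/      → [7, 1]
-      → [6]
negate → [-6]
dup    → [-6, -6]
drop   → [-6]

-6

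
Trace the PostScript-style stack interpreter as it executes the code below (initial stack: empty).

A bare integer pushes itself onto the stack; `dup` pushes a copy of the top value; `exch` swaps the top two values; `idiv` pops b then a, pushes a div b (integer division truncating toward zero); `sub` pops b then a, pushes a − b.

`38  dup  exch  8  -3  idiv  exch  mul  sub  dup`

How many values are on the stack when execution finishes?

38   -> [38]
dup  -> [38, 38]
exch -> [38, 38]
8    -> [38, 38, 8]
-3   -> [38, 38, 8, -3]
idiv -> [38, 38, -2]
exch -> [38, -2, 38]
mul  -> [38, -76]
sub  -> [114]
dup  -> [114, 114]

2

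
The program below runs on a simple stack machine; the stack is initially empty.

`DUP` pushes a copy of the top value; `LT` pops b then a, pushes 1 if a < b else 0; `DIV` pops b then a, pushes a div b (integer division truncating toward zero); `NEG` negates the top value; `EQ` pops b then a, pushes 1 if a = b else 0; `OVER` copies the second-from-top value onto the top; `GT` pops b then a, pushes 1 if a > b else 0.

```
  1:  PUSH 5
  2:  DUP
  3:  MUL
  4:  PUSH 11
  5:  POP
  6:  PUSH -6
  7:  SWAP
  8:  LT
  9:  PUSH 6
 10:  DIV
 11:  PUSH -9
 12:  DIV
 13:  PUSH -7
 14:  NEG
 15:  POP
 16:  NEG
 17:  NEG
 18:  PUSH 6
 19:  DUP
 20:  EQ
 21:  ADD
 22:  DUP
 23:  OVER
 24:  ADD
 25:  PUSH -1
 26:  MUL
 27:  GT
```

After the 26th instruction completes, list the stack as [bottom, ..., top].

PUSH 5  -> 5
DUP     -> 5 5
MUL     -> 25
PUSH 11 -> 25 11
POP     -> 25
PUSH -6 -> 25 -6
SWAP    -> -6 25
LT      -> 1
PUSH 6  -> 1 6
DIV     -> 0
PUSH -9 -> 0 -9
DIV     -> 0
PUSH -7 -> 0 -7
NEG     -> 0 7
POP     -> 0
NEG     -> 0
NEG     -> 0
PUSH 6  -> 0 6
DUP     -> 0 6 6
EQ      -> 0 1
ADD     -> 1
DUP     -> 1 1
OVER    -> 1 1 1
ADD     -> 1 2
PUSH -1 -> 1 2 -1
MUL     -> 1 -2

[1, -2]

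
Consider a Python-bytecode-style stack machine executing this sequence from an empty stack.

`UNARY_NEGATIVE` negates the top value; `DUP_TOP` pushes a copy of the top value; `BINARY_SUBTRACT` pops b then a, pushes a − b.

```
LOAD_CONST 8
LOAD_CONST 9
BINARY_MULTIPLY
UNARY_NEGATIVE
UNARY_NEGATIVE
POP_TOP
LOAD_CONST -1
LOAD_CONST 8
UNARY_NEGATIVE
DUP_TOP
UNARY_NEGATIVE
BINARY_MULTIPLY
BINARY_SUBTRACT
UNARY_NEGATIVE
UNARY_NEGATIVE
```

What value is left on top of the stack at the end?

63

LOAD_CONST 8    → 8
LOAD_CONST 9    → 8 9
BINARY_MULTIPLY → 72
UNARY_NEGATIVE  → -72
UNARY_NEGATIVE  → 72
POP_TOP         → (empty)
LOAD_CONST -1   → -1
LOAD_CONST 8    → -1 8
UNARY_NEGATIVE  → -1 -8
DUP_TOP         → -1 -8 -8
UNARY_NEGATIVE  → -1 -8 8
BINARY_MULTIPLY → -1 -64
BINARY_SUBTRACT → 63
UNARY_NEGATIVE  → -63
UNARY_NEGATIVE  → 63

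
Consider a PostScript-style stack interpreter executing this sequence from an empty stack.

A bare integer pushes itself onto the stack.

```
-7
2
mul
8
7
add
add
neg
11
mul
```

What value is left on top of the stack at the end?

-11

-7  → -7
2   → -7 2
mul → -14
8   → -14 8
7   → -14 8 7
add → -14 15
add → 1
neg → -1
11  → -1 11
mul → -11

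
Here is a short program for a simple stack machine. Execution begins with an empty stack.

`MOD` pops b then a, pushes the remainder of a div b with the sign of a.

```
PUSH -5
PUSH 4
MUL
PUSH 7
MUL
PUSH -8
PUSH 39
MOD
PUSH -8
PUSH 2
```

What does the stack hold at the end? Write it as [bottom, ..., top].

[-140, -8, -8, 2]

PUSH -5 → -5
PUSH 4  → -5 4
MUL     → -20
PUSH 7  → -20 7
MUL     → -140
PUSH -8 → -140 -8
PUSH 39 → -140 -8 39
MOD     → -140 -8
PUSH -8 → -140 -8 -8
PUSH 2  → -140 -8 -8 2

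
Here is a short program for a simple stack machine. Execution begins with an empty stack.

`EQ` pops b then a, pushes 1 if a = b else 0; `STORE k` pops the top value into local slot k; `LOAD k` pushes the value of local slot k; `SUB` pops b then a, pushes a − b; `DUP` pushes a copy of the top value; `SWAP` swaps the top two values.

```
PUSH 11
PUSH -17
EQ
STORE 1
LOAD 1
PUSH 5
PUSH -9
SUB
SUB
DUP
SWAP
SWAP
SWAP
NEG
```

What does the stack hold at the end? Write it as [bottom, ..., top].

PUSH 11   11
PUSH -17  11 -17
EQ        0
STORE 1   (empty)
LOAD 1    0
PUSH 5    0 5
PUSH -9   0 5 -9
SUB       0 14
SUB       -14
DUP       -14 -14
SWAP      -14 -14
SWAP      -14 -14
SWAP      -14 -14
NEG       -14 14

[-14, 14]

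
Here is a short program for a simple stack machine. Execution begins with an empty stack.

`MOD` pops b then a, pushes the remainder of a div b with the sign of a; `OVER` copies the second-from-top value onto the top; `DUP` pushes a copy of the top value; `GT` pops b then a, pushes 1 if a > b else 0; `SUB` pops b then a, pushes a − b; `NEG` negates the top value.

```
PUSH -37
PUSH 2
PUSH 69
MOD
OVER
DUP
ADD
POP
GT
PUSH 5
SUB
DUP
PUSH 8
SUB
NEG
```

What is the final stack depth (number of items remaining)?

PUSH -37 -> -37
PUSH 2   -> -37 2
PUSH 69  -> -37 2 69
MOD      -> -37 2
OVER     -> -37 2 -37
DUP      -> -37 2 -37 -37
ADD      -> -37 2 -74
POP      -> -37 2
GT       -> 0
PUSH 5   -> 0 5
SUB      -> -5
DUP      -> -5 -5
PUSH 8   -> -5 -5 8
SUB      -> -5 -13
NEG      -> -5 13

2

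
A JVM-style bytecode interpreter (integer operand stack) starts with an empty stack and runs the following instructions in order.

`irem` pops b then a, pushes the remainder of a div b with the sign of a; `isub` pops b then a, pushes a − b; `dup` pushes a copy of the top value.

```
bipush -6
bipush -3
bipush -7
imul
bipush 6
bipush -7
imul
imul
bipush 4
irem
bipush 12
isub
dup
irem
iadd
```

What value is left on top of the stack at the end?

bipush -6 → [-6]
bipush -3 → [-6, -3]
bipush -7 → [-6, -3, -7]
imul      → [-6, 21]
bipush 6  → [-6, 21, 6]
bipush -7 → [-6, 21, 6, -7]
imul      → [-6, 21, -42]
imul      → [-6, -882]
bipush 4  → [-6, -882, 4]
irem      → [-6, -2]
bipush 12 → [-6, -2, 12]
isub      → [-6, -14]
dup       → [-6, -14, -14]
irem      → [-6, 0]
iadd      → [-6]

-6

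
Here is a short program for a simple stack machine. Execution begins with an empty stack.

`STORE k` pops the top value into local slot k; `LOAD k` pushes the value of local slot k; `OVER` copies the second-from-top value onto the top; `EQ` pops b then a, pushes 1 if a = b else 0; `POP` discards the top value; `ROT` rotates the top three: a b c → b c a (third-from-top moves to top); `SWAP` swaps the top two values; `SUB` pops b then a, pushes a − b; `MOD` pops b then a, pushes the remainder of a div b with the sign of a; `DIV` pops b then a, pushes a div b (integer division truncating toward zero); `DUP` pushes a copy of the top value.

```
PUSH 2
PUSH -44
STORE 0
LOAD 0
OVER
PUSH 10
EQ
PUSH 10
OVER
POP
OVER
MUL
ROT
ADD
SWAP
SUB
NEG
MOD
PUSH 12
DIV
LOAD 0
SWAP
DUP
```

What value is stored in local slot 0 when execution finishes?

-44

PUSH 2   : [2]
PUSH -44 : [2, -44]
STORE 0  : [2]
LOAD 0   : [2, -44]
OVER     : [2, -44, 2]
PUSH 10  : [2, -44, 2, 10]
EQ       : [2, -44, 0]
PUSH 10  : [2, -44, 0, 10]
OVER     : [2, -44, 0, 10, 0]
POP      : [2, -44, 0, 10]
OVER     : [2, -44, 0, 10, 0]
MUL      : [2, -44, 0, 0]
ROT      : [2, 0, 0, -44]
ADD      : [2, 0, -44]
SWAP     : [2, -44, 0]
SUB      : [2, -44]
NEG      : [2, 44]
MOD      : [2]
PUSH 12  : [2, 12]
DIV      : [0]
LOAD 0   : [0, -44]
SWAP     : [-44, 0]
DUP      : [-44, 0, 0]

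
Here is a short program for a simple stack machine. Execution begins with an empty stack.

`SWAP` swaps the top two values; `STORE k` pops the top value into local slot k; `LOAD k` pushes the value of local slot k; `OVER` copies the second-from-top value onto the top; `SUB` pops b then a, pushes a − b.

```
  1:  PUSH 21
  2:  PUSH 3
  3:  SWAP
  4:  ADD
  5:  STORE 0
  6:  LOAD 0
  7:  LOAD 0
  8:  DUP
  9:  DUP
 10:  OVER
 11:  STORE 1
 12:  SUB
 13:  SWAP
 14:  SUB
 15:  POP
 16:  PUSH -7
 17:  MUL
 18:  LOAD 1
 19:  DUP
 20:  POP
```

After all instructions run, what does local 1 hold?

PUSH 21 -> 21
PUSH 3  -> 21 3
SWAP    -> 3 21
ADD     -> 24
STORE 0 -> (empty)
LOAD 0  -> 24
LOAD 0  -> 24 24
DUP     -> 24 24 24
DUP     -> 24 24 24 24
OVER    -> 24 24 24 24 24
STORE 1 -> 24 24 24 24
SUB     -> 24 24 0
SWAP    -> 24 0 24
SUB     -> 24 -24
POP     -> 24
PUSH -7 -> 24 -7
MUL     -> -168
LOAD 1  -> -168 24
DUP     -> -168 24 24
POP     -> -168 24

24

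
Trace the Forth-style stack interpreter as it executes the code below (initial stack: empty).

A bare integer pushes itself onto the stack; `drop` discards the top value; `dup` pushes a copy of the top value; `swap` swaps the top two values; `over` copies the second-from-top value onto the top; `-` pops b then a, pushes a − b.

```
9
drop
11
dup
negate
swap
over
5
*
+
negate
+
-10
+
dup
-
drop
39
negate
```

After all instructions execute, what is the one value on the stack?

9      -> 9
drop   -> (empty)
11     -> 11
dup    -> 11 11
negate -> 11 -11
swap   -> -11 11
over   -> -11 11 -11
5      -> -11 11 -11 5
*      -> -11 11 -55
+      -> -11 -44
negate -> -11 44
+      -> 33
-10    -> 33 -10
+      -> 23
dup    -> 23 23
-      -> 0
drop   -> (empty)
39     -> 39
negate -> -39

-39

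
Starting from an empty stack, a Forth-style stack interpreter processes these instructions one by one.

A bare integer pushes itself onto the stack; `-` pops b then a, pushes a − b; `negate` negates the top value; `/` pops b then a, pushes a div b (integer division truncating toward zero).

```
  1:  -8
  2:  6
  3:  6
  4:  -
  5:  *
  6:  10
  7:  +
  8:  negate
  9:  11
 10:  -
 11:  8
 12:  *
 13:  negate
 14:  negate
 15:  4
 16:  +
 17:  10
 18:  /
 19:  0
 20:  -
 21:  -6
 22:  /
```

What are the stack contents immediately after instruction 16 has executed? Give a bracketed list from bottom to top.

-8      [-8]
6       [-8, 6]
6       [-8, 6, 6]
-       [-8, 0]
*       [0]
10      [0, 10]
+       [10]
negate  [-10]
11      [-10, 11]
-       [-21]
8       [-21, 8]
*       [-168]
negate  [168]
negate  [-168]
4       [-168, 4]
+       [-164]

[-164]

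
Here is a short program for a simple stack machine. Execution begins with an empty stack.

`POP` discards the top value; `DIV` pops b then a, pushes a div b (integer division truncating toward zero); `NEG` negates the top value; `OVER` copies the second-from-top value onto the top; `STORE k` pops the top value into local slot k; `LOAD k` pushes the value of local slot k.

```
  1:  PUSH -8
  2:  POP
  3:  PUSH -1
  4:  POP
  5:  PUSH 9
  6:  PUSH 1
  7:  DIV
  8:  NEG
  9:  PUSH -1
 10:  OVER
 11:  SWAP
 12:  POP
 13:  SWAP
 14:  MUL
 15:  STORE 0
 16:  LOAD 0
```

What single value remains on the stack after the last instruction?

PUSH -8 : -8
POP     : (empty)
PUSH -1 : -1
POP     : (empty)
PUSH 9  : 9
PUSH 1  : 9 1
DIV     : 9
NEG     : -9
PUSH -1 : -9 -1
OVER    : -9 -1 -9
SWAP    : -9 -9 -1
POP     : -9 -9
SWAP    : -9 -9
MUL     : 81
STORE 0 : (empty)
LOAD 0  : 81

81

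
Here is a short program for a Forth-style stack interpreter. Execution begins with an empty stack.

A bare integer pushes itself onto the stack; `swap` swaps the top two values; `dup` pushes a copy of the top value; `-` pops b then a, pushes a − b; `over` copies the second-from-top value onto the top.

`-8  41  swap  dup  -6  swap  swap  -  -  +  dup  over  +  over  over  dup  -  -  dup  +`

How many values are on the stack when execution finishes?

-8   -> -8
41   -> -8 41
swap -> 41 -8
dup  -> 41 -8 -8
-6   -> 41 -8 -8 -6
swap -> 41 -8 -6 -8
swap -> 41 -8 -8 -6
-    -> 41 -8 -2
-    -> 41 -6
+    -> 35
dup  -> 35 35
over -> 35 35 35
+    -> 35 70
over -> 35 70 35
over -> 35 70 35 70
dup  -> 35 70 35 70 70
-    -> 35 70 35 0
-    -> 35 70 35
dup  -> 35 70 35 35
+    -> 35 70 70

3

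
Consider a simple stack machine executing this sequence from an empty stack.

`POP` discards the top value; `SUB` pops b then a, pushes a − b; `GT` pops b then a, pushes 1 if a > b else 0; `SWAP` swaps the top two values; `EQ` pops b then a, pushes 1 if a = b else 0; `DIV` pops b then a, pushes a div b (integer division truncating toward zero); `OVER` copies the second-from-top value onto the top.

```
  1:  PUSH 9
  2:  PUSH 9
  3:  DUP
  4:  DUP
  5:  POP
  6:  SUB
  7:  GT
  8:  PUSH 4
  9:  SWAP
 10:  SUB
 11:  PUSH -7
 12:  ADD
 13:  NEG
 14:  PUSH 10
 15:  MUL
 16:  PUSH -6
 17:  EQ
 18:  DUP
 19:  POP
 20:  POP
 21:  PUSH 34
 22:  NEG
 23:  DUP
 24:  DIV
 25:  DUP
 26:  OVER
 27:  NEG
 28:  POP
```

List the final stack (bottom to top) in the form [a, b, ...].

PUSH 9  -> [9]
PUSH 9  -> [9, 9]
DUP     -> [9, 9, 9]
DUP     -> [9, 9, 9, 9]
POP     -> [9, 9, 9]
SUB     -> [9, 0]
GT      -> [1]
PUSH 4  -> [1, 4]
SWAP    -> [4, 1]
SUB     -> [3]
PUSH -7 -> [3, -7]
ADD     -> [-4]
NEG     -> [4]
PUSH 10 -> [4, 10]
MUL     -> [40]
PUSH -6 -> [40, -6]
EQ      -> [0]
DUP     -> [0, 0]
POP     -> [0]
POP     -> []
PUSH 34 -> [34]
NEG     -> [-34]
DUP     -> [-34, -34]
DIV     -> [1]
DUP     -> [1, 1]
OVER    -> [1, 1, 1]
NEG     -> [1, 1, -1]
POP     -> [1, 1]

[1, 1]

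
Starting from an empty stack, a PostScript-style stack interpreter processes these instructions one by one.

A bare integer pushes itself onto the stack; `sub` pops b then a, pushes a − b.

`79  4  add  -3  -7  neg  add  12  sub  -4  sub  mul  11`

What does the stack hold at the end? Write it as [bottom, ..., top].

79  → [79]
4   → [79, 4]
add → [83]
-3  → [83, -3]
-7  → [83, -3, -7]
neg → [83, -3, 7]
add → [83, 4]
12  → [83, 4, 12]
sub → [83, -8]
-4  → [83, -8, -4]
sub → [83, -4]
mul → [-332]
11  → [-332, 11]

[-332, 11]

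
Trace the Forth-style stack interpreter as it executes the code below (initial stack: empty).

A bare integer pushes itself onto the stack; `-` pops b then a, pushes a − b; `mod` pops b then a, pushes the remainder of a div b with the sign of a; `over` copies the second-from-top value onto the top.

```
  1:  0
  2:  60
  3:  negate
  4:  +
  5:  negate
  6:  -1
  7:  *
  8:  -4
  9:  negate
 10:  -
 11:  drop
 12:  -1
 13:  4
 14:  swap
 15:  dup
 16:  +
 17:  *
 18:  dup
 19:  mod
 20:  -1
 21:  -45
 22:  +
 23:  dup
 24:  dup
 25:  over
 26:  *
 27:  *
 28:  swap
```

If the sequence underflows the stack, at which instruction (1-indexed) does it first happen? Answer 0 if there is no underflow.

0       0
60      0 60
negate  0 -60
+       -60
negate  60
-1      60 -1
*       -60
-4      -60 -4
negate  -60 4
-       -64
drop    (empty)
-1      -1
4       -1 4
swap    4 -1
dup     4 -1 -1
+       4 -2
*       -8
dup     -8 -8
mod     0
-1      0 -1
-45     0 -1 -45
+       0 -46
dup     0 -46 -46
dup     0 -46 -46 -46
over    0 -46 -46 -46 -46
*       0 -46 -46 2116
*       0 -46 -97336
swap    0 -97336 -46

0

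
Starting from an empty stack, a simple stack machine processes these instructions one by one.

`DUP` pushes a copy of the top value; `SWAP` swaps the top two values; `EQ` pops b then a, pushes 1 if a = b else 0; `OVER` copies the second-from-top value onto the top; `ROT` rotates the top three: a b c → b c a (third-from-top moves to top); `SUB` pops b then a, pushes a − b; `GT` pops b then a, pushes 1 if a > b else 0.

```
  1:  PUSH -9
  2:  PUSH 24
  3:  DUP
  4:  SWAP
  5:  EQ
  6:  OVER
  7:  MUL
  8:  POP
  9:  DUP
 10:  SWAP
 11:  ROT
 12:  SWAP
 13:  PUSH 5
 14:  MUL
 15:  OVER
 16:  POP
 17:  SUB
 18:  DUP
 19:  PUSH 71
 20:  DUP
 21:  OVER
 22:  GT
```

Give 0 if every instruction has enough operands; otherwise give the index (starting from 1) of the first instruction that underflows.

11

PUSH -9 → [-9]
PUSH 24 → [-9, 24]
DUP     → [-9, 24, 24]
SWAP    → [-9, 24, 24]
EQ      → [-9, 1]
OVER    → [-9, 1, -9]
MUL     → [-9, -9]
POP     → [-9]
DUP     → [-9, -9]
SWAP    → [-9, -9]
ROT  — needs 3 operands, stack has 2 → underflow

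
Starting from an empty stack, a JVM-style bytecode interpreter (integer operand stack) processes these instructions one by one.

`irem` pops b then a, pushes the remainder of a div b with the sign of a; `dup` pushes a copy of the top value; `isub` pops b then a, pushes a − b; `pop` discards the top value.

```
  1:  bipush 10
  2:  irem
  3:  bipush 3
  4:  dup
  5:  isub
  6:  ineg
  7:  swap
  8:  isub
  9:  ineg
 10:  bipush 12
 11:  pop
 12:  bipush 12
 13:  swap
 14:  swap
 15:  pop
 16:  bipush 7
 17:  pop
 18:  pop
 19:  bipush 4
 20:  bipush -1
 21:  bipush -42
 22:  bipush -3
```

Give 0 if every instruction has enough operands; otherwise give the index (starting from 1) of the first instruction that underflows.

bipush 10 : 10
irem  — needs 2 operands, stack has 1 → underflow

2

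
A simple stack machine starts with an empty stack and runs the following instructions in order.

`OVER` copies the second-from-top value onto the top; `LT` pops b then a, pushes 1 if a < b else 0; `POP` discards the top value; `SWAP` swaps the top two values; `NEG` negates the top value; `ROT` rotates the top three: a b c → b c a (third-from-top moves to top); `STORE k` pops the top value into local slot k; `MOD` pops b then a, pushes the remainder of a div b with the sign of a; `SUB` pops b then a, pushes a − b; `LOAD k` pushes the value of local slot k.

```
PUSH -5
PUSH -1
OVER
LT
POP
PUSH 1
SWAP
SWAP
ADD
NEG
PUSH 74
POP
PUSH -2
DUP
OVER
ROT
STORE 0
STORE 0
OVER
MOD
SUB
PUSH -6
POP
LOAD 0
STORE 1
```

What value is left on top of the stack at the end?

PUSH -5  [-5]
PUSH -1  [-5, -1]
OVER     [-5, -1, -5]
LT       [-5, 0]
POP      [-5]
PUSH 1   [-5, 1]
SWAP     [1, -5]
SWAP     [-5, 1]
ADD      [-4]
NEG      [4]
PUSH 74  [4, 74]
POP      [4]
PUSH -2  [4, -2]
DUP      [4, -2, -2]
OVER     [4, -2, -2, -2]
ROT      [4, -2, -2, -2]
STORE 0  [4, -2, -2]
STORE 0  [4, -2]
OVER     [4, -2, 4]
MOD      [4, -2]
SUB      [6]
PUSH -6  [6, -6]
POP      [6]
LOAD 0   [6, -2]
STORE 1  [6]

6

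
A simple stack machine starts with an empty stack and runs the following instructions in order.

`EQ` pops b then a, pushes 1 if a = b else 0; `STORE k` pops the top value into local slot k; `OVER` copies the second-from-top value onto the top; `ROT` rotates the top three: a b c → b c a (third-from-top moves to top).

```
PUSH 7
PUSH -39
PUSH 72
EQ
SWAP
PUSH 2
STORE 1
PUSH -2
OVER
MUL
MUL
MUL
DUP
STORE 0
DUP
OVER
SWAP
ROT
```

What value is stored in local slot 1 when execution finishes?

2

PUSH 7   → [7]
PUSH -39 → [7, -39]
PUSH 72  → [7, -39, 72]
EQ       → [7, 0]
SWAP     → [0, 7]
PUSH 2   → [0, 7, 2]
STORE 1  → [0, 7]
PUSH -2  → [0, 7, -2]
OVER     → [0, 7, -2, 7]
MUL      → [0, 7, -14]
MUL      → [0, -98]
MUL      → [0]
DUP      → [0, 0]
STORE 0  → [0]
DUP      → [0, 0]
OVER     → [0, 0, 0]
SWAP     → [0, 0, 0]
ROT      → [0, 0, 0]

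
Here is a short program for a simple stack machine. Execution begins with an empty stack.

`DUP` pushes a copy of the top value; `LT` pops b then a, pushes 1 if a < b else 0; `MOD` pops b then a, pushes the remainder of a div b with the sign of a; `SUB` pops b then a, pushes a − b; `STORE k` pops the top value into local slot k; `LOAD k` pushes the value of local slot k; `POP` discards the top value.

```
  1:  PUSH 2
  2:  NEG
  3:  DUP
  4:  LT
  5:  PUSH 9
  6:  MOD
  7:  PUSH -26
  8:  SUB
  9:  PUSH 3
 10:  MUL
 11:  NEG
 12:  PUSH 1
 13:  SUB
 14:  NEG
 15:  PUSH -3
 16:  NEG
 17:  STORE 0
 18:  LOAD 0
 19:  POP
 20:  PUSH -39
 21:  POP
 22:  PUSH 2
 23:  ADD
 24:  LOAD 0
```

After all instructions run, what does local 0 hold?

PUSH 2   : [2]
NEG      : [-2]
DUP      : [-2, -2]
LT       : [0]
PUSH 9   : [0, 9]
MOD      : [0]
PUSH -26 : [0, -26]
SUB      : [26]
PUSH 3   : [26, 3]
MUL      : [78]
NEG      : [-78]
PUSH 1   : [-78, 1]
SUB      : [-79]
NEG      : [79]
PUSH -3  : [79, -3]
NEG      : [79, 3]
STORE 0  : [79]
LOAD 0   : [79, 3]
POP      : [79]
PUSH -39 : [79, -39]
POP      : [79]
PUSH 2   : [79, 2]
ADD      : [81]
LOAD 0   : [81, 3]

3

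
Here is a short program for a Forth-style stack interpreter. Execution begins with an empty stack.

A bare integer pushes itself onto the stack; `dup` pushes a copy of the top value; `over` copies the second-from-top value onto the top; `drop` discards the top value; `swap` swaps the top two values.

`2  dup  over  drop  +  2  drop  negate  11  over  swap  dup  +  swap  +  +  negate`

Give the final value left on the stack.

-14

2      : 2
dup    : 2 2
over   : 2 2 2
drop   : 2 2
+      : 4
2      : 4 2
drop   : 4
negate : -4
11     : -4 11
over   : -4 11 -4
swap   : -4 -4 11
dup    : -4 -4 11 11
+      : -4 -4 22
swap   : -4 22 -4
+      : -4 18
+      : 14
negate : -14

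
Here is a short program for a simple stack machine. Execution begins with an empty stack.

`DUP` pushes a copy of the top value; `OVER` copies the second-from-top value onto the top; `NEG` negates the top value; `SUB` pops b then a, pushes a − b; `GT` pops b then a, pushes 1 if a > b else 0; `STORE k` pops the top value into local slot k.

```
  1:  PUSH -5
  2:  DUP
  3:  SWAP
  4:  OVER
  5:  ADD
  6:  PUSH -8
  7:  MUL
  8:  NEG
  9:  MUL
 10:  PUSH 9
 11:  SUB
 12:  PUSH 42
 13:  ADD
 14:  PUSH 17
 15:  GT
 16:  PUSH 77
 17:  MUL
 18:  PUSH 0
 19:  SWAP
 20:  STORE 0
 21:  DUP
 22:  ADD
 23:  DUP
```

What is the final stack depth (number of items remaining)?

PUSH -5 : -5
DUP     : -5 -5
SWAP    : -5 -5
OVER    : -5 -5 -5
ADD     : -5 -10
PUSH -8 : -5 -10 -8
MUL     : -5 80
NEG     : -5 -80
MUL     : 400
PUSH 9  : 400 9
SUB     : 391
PUSH 42 : 391 42
ADD     : 433
PUSH 17 : 433 17
GT      : 1
PUSH 77 : 1 77
MUL     : 77
PUSH 0  : 77 0
SWAP    : 0 77
STORE 0 : 0
DUP     : 0 0
ADD     : 0
DUP     : 0 0

2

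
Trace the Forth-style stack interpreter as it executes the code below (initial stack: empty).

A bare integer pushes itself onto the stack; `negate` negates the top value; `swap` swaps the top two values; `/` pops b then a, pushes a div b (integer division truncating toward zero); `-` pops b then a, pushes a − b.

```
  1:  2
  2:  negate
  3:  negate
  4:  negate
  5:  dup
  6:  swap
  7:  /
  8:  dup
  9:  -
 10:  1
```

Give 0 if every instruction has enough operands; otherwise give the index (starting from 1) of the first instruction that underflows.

2      -> [2]
negate -> [-2]
negate -> [2]
negate -> [-2]
dup    -> [-2, -2]
swap   -> [-2, -2]
/      -> [1]
dup    -> [1, 1]
-      -> [0]
1      -> [0, 1]

0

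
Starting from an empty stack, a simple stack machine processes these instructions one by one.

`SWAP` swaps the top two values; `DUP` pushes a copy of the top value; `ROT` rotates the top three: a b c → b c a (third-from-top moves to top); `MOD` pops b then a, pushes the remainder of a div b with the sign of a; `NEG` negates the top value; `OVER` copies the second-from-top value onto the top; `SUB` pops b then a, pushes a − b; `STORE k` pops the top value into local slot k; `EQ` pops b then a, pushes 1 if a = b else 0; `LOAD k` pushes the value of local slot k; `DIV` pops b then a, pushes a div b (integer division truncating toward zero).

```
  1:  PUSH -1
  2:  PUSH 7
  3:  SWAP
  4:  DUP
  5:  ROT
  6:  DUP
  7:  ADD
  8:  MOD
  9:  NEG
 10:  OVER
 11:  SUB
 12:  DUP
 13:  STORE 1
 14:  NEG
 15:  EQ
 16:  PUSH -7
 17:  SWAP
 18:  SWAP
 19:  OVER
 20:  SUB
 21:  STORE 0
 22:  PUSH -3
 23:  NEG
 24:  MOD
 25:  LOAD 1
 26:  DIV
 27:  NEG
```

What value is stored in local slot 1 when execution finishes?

PUSH -1  [-1]
PUSH 7   [-1, 7]
SWAP     [7, -1]
DUP      [7, -1, -1]
ROT      [-1, -1, 7]
DUP      [-1, -1, 7, 7]
ADD      [-1, -1, 14]
MOD      [-1, -1]
NEG      [-1, 1]
OVER     [-1, 1, -1]
SUB      [-1, 2]
DUP      [-1, 2, 2]
STORE 1  [-1, 2]
NEG      [-1, -2]
EQ       [0]
PUSH -7  [0, -7]
SWAP     [-7, 0]
SWAP     [0, -7]
OVER     [0, -7, 0]
SUB      [0, -7]
STORE 0  [0]
PUSH -3  [0, -3]
NEG      [0, 3]
MOD      [0]
LOAD 1   [0, 2]
DIV      [0]
NEG      [0]

2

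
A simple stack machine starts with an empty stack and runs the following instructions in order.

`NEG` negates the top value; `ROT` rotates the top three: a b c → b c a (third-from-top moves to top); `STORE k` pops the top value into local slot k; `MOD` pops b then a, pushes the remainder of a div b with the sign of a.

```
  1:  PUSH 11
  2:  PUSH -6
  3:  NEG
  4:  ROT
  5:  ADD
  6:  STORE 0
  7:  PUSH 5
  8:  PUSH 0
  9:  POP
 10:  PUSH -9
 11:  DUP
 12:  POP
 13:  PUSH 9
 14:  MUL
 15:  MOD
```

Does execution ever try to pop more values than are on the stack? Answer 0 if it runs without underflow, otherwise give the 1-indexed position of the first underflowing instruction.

PUSH 11 -> 11
PUSH -6 -> 11 -6
NEG     -> 11 6
ROT  — needs 3 operands, stack has 2 → underflow

4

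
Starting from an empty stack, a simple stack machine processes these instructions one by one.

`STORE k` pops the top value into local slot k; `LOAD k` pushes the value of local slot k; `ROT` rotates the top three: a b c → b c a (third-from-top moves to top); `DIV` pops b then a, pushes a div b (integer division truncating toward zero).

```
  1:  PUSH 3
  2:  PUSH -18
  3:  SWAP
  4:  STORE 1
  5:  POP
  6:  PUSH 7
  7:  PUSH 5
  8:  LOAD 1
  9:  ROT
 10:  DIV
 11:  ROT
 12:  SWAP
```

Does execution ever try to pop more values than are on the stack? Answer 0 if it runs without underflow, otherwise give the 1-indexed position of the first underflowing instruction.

11

PUSH 3   → 3
PUSH -18 → 3 -18
SWAP     → -18 3
STORE 1  → -18
POP      → (empty)
PUSH 7   → 7
PUSH 5   → 7 5
LOAD 1   → 7 5 3
ROT      → 5 3 7
DIV      → 5 0
ROT  — needs 3 operands, stack has 2 → underflow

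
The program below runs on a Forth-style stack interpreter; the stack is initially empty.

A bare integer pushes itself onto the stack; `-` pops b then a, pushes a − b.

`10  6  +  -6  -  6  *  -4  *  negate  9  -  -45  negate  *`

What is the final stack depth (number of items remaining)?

1

10      10
6       10 6
+       16
-6      16 -6
-       22
6       22 6
*       132
-4      132 -4
*       -528
negate  528
9       528 9
-       519
-45     519 -45
negate  519 45
*       23355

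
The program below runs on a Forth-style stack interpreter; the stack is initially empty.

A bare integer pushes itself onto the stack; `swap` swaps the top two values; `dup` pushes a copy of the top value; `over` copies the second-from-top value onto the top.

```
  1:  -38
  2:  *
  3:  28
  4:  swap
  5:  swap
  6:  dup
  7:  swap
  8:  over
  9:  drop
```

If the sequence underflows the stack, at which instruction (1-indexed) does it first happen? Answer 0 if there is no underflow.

2

-38 → -38
*  — needs 2 operands, stack has 1 → underflow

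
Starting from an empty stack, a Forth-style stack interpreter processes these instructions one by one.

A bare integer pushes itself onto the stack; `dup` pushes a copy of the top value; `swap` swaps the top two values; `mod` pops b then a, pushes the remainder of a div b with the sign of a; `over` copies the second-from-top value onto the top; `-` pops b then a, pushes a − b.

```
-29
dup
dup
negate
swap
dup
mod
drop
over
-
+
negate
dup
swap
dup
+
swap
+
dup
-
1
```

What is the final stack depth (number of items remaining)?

2

-29    → [-29]
dup    → [-29, -29]
dup    → [-29, -29, -29]
negate → [-29, -29, 29]
swap   → [-29, 29, -29]
dup    → [-29, 29, -29, -29]
mod    → [-29, 29, 0]
drop   → [-29, 29]
over   → [-29, 29, -29]
-      → [-29, 58]
+      → [29]
negate → [-29]
dup    → [-29, -29]
swap   → [-29, -29]
dup    → [-29, -29, -29]
+      → [-29, -58]
swap   → [-58, -29]
+      → [-87]
dup    → [-87, -87]
-      → [0]
1      → [0, 1]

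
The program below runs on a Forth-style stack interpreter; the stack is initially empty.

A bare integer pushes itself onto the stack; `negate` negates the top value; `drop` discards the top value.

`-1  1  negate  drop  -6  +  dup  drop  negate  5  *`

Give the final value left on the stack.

35

-1     : [-1]
1      : [-1, 1]
negate : [-1, -1]
drop   : [-1]
-6     : [-1, -6]
+      : [-7]
dup    : [-7, -7]
drop   : [-7]
negate : [7]
5      : [7, 5]
*      : [35]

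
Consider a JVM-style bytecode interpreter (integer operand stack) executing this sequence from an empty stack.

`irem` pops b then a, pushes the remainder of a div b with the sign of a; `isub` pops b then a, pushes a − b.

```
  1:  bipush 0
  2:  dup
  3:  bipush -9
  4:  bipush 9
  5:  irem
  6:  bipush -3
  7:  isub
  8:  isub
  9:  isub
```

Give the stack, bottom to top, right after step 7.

bipush 0  : [0]
dup       : [0, 0]
bipush -9 : [0, 0, -9]
bipush 9  : [0, 0, -9, 9]
irem      : [0, 0, 0]
bipush -3 : [0, 0, 0, -3]
isub      : [0, 0, 3]

[0, 0, 3]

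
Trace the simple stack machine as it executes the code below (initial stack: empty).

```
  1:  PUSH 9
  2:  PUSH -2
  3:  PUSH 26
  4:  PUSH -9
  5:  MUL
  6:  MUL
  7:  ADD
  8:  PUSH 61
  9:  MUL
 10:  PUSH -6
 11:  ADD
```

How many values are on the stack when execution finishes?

1

PUSH 9  -> 9
PUSH -2 -> 9 -2
PUSH 26 -> 9 -2 26
PUSH -9 -> 9 -2 26 -9
MUL     -> 9 -2 -234
MUL     -> 9 468
ADD     -> 477
PUSH 61 -> 477 61
MUL     -> 29097
PUSH -6 -> 29097 -6
ADD     -> 29091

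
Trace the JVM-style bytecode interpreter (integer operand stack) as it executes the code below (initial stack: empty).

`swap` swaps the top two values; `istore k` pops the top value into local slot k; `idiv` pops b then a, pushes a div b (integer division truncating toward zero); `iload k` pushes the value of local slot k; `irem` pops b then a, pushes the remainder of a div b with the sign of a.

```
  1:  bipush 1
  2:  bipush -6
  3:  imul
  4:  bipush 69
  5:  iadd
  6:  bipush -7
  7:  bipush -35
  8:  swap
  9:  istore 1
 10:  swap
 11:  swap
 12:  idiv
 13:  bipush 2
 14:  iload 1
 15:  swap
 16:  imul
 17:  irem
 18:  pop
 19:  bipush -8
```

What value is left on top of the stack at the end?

bipush 1   → [1]
bipush -6  → [1, -6]
imul       → [-6]
bipush 69  → [-6, 69]
iadd       → [63]
bipush -7  → [63, -7]
bipush -35 → [63, -7, -35]
swap       → [63, -35, -7]
istore 1   → [63, -35]
swap       → [-35, 63]
swap       → [63, -35]
idiv       → [-1]
bipush 2   → [-1, 2]
iload 1    → [-1, 2, -7]
swap       → [-1, -7, 2]
imul       → [-1, -14]
irem       → [-1]
pop        → []
bipush -8  → [-8]

-8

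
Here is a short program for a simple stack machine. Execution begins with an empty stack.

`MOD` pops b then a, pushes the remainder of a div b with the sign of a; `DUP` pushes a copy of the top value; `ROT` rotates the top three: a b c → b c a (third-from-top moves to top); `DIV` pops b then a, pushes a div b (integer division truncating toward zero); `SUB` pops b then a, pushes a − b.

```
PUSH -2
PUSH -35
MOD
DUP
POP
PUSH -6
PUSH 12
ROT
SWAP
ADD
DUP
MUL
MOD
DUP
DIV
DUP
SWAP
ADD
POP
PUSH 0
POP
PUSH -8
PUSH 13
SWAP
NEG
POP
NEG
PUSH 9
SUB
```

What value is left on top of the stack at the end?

PUSH -2  : -2
PUSH -35 : -2 -35
MOD      : -2
DUP      : -2 -2
POP      : -2
PUSH -6  : -2 -6
PUSH 12  : -2 -6 12
ROT      : -6 12 -2
SWAP     : -6 -2 12
ADD      : -6 10
DUP      : -6 10 10
MUL      : -6 100
MOD      : -6
DUP      : -6 -6
DIV      : 1
DUP      : 1 1
SWAP     : 1 1
ADD      : 2
POP      : (empty)
PUSH 0   : 0
POP      : (empty)
PUSH -8  : -8
PUSH 13  : -8 13
SWAP     : 13 -8
NEG      : 13 8
POP      : 13
NEG      : -13
PUSH 9   : -13 9
SUB      : -22

-22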